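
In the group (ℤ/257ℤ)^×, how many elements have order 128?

φ(257) = 257 − 1 = 256 = 2^8.
(Z/257Z)^× is cyclic (|G| = 256); a cyclic group of order m has exactly φ(d) elements of each order d | m, and none otherwise.
128 = 2^7 divides 256, and φ(128) = 64.

64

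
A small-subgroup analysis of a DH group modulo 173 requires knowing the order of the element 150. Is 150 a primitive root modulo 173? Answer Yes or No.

No

φ(173) = 173 − 1 = 172 = 2^2 · 43.
150 is a primitive root mod 173 iff 150^(φ(173)/q) ≢ 1 for every prime q | φ(173), i.e. q ∈ {2, 43}.
150^86 ≡ 1 (mod 173)  [q = 2: ≡ 1 ✗]
150^4 ≡ 100 (mod 173)  [q = 43: ≢ 1 ✓]
150^86 ≡ 1 shows ord(150) | 86, strictly less than φ(173); not a primitive root.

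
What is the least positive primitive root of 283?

3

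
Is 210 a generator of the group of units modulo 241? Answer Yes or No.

Yes

φ(241) = 241 − 1 = 240 = 2^4 · 3 · 5.
It suffices to check that the order of 210 is not a proper divisor of 240: compute 210^(240/q) for q ∈ {2, 3, 5}.
210^120 ≡ 240 (mod 241)  [q = 2: ≢ 1 ✓]
210^80 ≡ 15 (mod 241)  [q = 3: ≢ 1 ✓]
210^48 ≡ 91 (mod 241)  [q = 5: ≢ 1 ✓]
All checks pass, so 210 has order 240 and is a primitive root modulo 241.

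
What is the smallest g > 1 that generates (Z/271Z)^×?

φ(271) = 271 − 1 = 270 = 2 · 3^3 · 5.
Test candidates g = 2, 3, … against the prime factors q ∈ {2, 3, 5} of φ(271): g is a generator iff g^(270/q) ≢ 1 for every such q.
g = 2: 2^135 ≡ 1 — hits 1, so not a primitive root.
g = 3: 3^135 ≡ 270; 3^90 ≡ 1 — hits 1, so not a primitive root.
g = 4: 4^135 ≡ 1 — hits 1, so not a primitive root.
g = 5: 5^135 ≡ 1 — hits 1, so not a primitive root.
g = 6: 6^135 ≡ 270; 6^90 ≡ 242; 6^54 ≡ 10 — none is 1, so 6 is a primitive root.
Hence the least primitive root of 271 is 6.

6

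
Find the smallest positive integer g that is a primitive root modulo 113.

3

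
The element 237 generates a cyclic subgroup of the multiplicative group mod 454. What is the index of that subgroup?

2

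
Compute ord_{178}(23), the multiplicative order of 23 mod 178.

88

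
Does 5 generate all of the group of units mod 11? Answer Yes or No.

No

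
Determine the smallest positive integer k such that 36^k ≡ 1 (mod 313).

26

By Lagrange's theorem, ord_313(36) divides φ(313) = 313 − 1 = 312 = 2^3 · 3 · 13.
Divisors of 312: 1, 2, 3, 4, 6, 8, 12, 13, 24, 26, 39, 52, 78, 104, 156, 312.
Compute 36^d (mod 313) for the divisors d until we hit 1:
36^1 ≡ 36 (mod 313)
36^2 ≡ 44 (mod 313)
36^3 ≡ 19 (mod 313)
36^4 ≡ 58 (mod 313)
36^6 ≡ 48 (mod 313)
36^8 ≡ 234 (mod 313)
36^12 ≡ 113 (mod 313)
36^13 ≡ 312 (mod 313)
36^24 ≡ 249 (mod 313)
36^26 ≡ 1 (mod 313) ✓
Hence ord(36) = 26.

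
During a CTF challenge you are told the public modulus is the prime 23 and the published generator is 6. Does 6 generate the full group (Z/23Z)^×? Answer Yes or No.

φ(23) = 23 − 1 = 22 = 2 · 11.
It suffices to check that the order of 6 is not a proper divisor of 22: compute 6^(22/q) for q ∈ {2, 11}.
6^11 ≡ 1 (mod 23)  [q = 2: ≡ 1 ✗]
6^2 ≡ 13 (mod 23)  [q = 11: ≢ 1 ✓]
6^11 ≡ 1 shows ord(6) | 11, strictly less than φ(23); not a primitive root.

No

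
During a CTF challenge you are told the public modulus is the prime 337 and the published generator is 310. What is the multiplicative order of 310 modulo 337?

56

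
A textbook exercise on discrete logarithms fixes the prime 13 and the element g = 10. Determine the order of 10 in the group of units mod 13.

Since 10 ∈ (Z/13Z)^×, its order divides φ(13) = 13 − 1 = 12 = 2^2 · 3.
Divisors of 12: 1, 2, 3, 4, 6, 12.
Check 10^d mod 13 for each divisor in increasing order:
10^1 ≡ 10
10^2 ≡ 9
10^3 ≡ 12
10^4 ≡ 3
10^6 ≡ 1
Therefore the multiplicative order of 10 modulo 13 is 6.

6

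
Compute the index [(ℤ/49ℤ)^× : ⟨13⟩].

3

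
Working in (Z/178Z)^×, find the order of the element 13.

88

Since 13 ∈ (Z/178Z)^×, its order divides φ(178) = φ(2)·φ(89) = 1·88 = 88 = 2^3 · 11.
Divisors of 88: 1, 2, 4, 8, 11, 22, 44, 88.
Check 13^d mod 178 for each divisor in increasing order:
13^1 ≡ 13 (mod 178)
13^2 ≡ 169 (mod 178)
13^4 ≡ 81 (mod 178)
13^8 ≡ 153 (mod 178)
13^11 ≡ 77 (mod 178)
13^22 ≡ 55 (mod 178)
13^44 ≡ 177 (mod 178)
13^88 ≡ 1 (mod 178) ✓
So ord_178(13) = 88.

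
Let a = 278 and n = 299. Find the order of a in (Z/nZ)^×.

44

The order of 278 must divide φ(299) = φ(13·23) = (13−1)·(23−1) = 12·22 = 264 = 2^3 · 3 · 11.
Divisors of 264: 1, 2, 3, 4, 6, 8, 11, 12, 22, 24, 33, 44, 66, 88, 132, 264.
Compute 278^d (mod 299) for the divisors d until we hit 1:
278^1 ≡ 278
278^2 ≡ 142
278^3 ≡ 8
278^4 ≡ 131
278^6 ≡ 64
278^8 ≡ 118
278^11 ≡ 47
278^12 ≡ 209
278^22 ≡ 116
278^24 ≡ 27
278^33 ≡ 70
278^44 ≡ 1
The smallest such exponent is 44, so the order of 278 is 44.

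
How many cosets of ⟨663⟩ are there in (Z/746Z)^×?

2

The order of 663 must divide φ(746) = φ(2)·φ(373) = 1·372 = 372 = 2^2 · 3 · 31.
Divisors of 372: 1, 2, 3, 4, 6, 12, 31, 62, 93, 124, 186, 372.
Evaluate successive powers at the divisors of 372:
663^1 ≡ 663 (mod 746)
663^2 ≡ 175 (mod 746)
663^3 ≡ 395 (mod 746)
663^4 ≡ 39 (mod 746)
663^6 ≡ 111 (mod 746)
663^12 ≡ 385 (mod 746)
663^31 ≡ 89 (mod 746)
663^62 ≡ 461 (mod 746)
663^93 ≡ 745 (mod 746)
663^124 ≡ 657 (mod 746)
663^186 ≡ 1 (mod 746) ✓
The order of 663 is 186, so the subgroup it generates has 186 elements.
[(Z/746Z)^× : ⟨663⟩] = 372/186 = 2.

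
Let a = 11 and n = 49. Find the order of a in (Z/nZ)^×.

21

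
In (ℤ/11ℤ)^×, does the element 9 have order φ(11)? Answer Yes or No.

No

φ(11) = 11 − 1 = 10 = 2 · 5.
It suffices to check that the order of 9 is not a proper divisor of 10: compute 9^(10/q) for q ∈ {2, 5}.
9^5 ≡ 1 (mod 11)  [q = 2: ≡ 1 ✗]
9^2 ≡ 4 (mod 11)  [q = 5: ≢ 1 ✓]
Since 9^5 ≡ 1, the order of 9 divides 5 < 10, so 9 is not a primitive root.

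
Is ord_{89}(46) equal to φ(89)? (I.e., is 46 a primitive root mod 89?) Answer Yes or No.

Yes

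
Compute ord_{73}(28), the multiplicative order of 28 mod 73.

72

The order of 28 must divide φ(73) = 73 − 1 = 72 = 2^3 · 3^2.
Divisors of 72: 1, 2, 3, 4, 6, 8, 9, 12, 18, 24, 36, 72.
Test each divisor d:
28^1 ≡ 28
28^2 ≡ 54
28^3 ≡ 52
28^4 ≡ 69
28^6 ≡ 3
28^8 ≡ 16
28^9 ≡ 10
28^12 ≡ 9
28^18 ≡ 27
28^24 ≡ 8
28^36 ≡ 72
28^72 ≡ 1
Therefore the multiplicative order of 28 modulo 73 is 72.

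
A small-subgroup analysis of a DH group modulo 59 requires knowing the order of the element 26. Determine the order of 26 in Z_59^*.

29

ord(26) | φ(59) = 59 − 1 = 58 = 2 · 29.
Divisors of 58: 1, 2, 29, 58.
Evaluate successive powers at the divisors of 58:
26^1 ≡ 26 (mod 59)
26^2 ≡ 27 (mod 59)
26^29 ≡ 1 (mod 59) ✓
The smallest such exponent is 29, so the order of 26 is 29.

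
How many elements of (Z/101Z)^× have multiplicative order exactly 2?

1

φ(101) = 101 − 1 = 100 = 2^2 · 5^2.
(Z/101Z)^× is cyclic (|G| = 100); a cyclic group of order m has exactly φ(d) elements of each order d | m, and none otherwise.
2 | 100, and φ(2) = 2 − 1 = 1.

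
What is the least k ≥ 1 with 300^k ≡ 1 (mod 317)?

316

The order of 300 must divide φ(317) = 317 − 1 = 316 = 2^2 · 79.
Divisors of 316: 1, 2, 4, 79, 158, 316.
Evaluate successive powers at the divisors of 316:
300^1 ≡ 300
300^2 ≡ 289
300^4 ≡ 150
300^79 ≡ 203
300^158 ≡ 316
300^316 ≡ 1
The smallest such exponent is 316, so the order of 300 is 316.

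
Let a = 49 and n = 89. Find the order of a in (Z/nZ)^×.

By Lagrange's theorem, ord_89(49) divides φ(89) = 89 − 1 = 88 = 2^3 · 11.
Divisors of 88: 1, 2, 4, 8, 11, 22, 44, 88.
Test each divisor d:
49^1 ≡ 49 (mod 89)
49^2 ≡ 87 (mod 89)
49^4 ≡ 4 (mod 89)
49^8 ≡ 16 (mod 89)
49^11 ≡ 34 (mod 89)
49^22 ≡ 88 (mod 89)
49^44 ≡ 1 (mod 89) ✓
The smallest such exponent is 44, so the order of 49 is 44.

44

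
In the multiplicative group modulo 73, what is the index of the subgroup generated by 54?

ord(54) | φ(73) = 73 − 1 = 72 = 2^3 · 3^2.
Divisors of 72: 1, 2, 3, 4, 6, 8, 9, 12, 18, 24, 36, 72.
Compute 54^d (mod 73) for the divisors d until we hit 1:
54^1 ≡ 54 (mod 73)
54^2 ≡ 69 (mod 73)
54^3 ≡ 3 (mod 73)
54^4 ≡ 16 (mod 73)
54^6 ≡ 9 (mod 73)
54^8 ≡ 37 (mod 73)
54^9 ≡ 27 (mod 73)
54^12 ≡ 8 (mod 73)
54^18 ≡ 72 (mod 73)
54^24 ≡ 64 (mod 73)
54^36 ≡ 1 (mod 73) ✓
The order of 54 is 36, so the subgroup it generates has 36 elements.
[(Z/73Z)^× : ⟨54⟩] = 72/36 = 2.

2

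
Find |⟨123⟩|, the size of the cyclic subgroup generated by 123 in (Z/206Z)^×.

102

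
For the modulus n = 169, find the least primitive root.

φ(169) = φ(13^2) = 13·(13−1) = 156 = 2^2 · 3 · 13.
Test candidates g = 2, 3, … against the prime factors q ∈ {2, 3, 13} of φ(169): g is a generator iff g^(156/q) ≢ 1 for every such q.
g = 2: 2^78 ≡ 168; 2^52 ≡ 146; 2^12 ≡ 40 — none is 1, so 2 is a primitive root.
So 2 is the smallest generator of (Z/169Z)^×.

2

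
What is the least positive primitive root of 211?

φ(211) = 211 − 1 = 210 = 2 · 3 · 5 · 7.
Test candidates g = 2, 3, … against the prime factors q ∈ {2, 3, 5, 7} of φ(211): g is a generator iff g^(210/q) ≢ 1 for every such q.
g = 2: 2^105 ≡ 210; 2^70 ≡ 196; 2^42 ≡ 107; 2^30 ≡ 171 — none is 1, so 2 is a primitive root.
So 2 is the smallest generator of (Z/211Z)^×.

2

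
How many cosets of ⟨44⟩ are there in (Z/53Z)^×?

4

The order of 44 must divide φ(53) = 53 − 1 = 52 = 2^2 · 13.
Divisors of 52: 1, 2, 4, 13, 26, 52.
Evaluate successive powers at the divisors of 52:
44^1 ≡ 44 (mod 53)
44^2 ≡ 28 (mod 53)
44^4 ≡ 42 (mod 53)
44^13 ≡ 1 (mod 53) ✓
Thus |⟨44⟩| = ord(44) = 13.
Index = |(Z/53Z)^×| / |⟨44⟩| = 52 / 13 = 4.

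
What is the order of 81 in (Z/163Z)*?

81

ord(81) | φ(163) = 163 − 1 = 162 = 2 · 3^4.
Divisors of 162: 1, 2, 3, 6, 9, 18, 27, 54, 81, 162.
Evaluate successive powers at the divisors of 162:
81^1 ≡ 81 (mod 163)
81^2 ≡ 41 (mod 163)
81^3 ≡ 61 (mod 163)
81^6 ≡ 135 (mod 163)
81^9 ≡ 85 (mod 163)
81^18 ≡ 53 (mod 163)
81^27 ≡ 104 (mod 163)
81^54 ≡ 58 (mod 163)
81^81 ≡ 1 (mod 163) ✓
Hence ord(81) = 81.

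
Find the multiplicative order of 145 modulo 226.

28

The order of 145 must divide φ(226) = φ(2)·φ(113) = 1·112 = 112 = 2^4 · 7.
Divisors of 112: 1, 2, 4, 7, 8, 14, 16, 28, 56, 112.
Evaluate successive powers at the divisors of 112:
145^1 ≡ 145 (mod 226)
145^2 ≡ 7 (mod 226)
145^4 ≡ 49 (mod 226)
145^7 ≡ 15 (mod 226)
145^8 ≡ 141 (mod 226)
145^14 ≡ 225 (mod 226)
145^16 ≡ 219 (mod 226)
145^28 ≡ 1 (mod 226) ✓
The smallest such exponent is 28, so the order of 145 is 28.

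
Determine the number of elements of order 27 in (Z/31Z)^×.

0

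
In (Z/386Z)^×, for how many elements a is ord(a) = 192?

64

φ(386) = φ(2)·φ(193) = 1·192 = 192 = 2^6 · 3.
In a cyclic group of order 192, there are φ(d) elements of order d for each divisor d of 192, and zero for non-divisors.
192 = 2^6 · 3 divides 192, and φ(192) = 64.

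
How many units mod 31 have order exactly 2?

φ(31) = 31 − 1 = 30 = 2 · 3 · 5.
(Z/31Z)^× is cyclic (|G| = 30); a cyclic group of order m has exactly φ(d) elements of each order d | m, and none otherwise.
2 | 30, and φ(2) = 2 − 1 = 1.

1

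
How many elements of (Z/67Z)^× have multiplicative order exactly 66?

φ(67) = 67 − 1 = 66 = 2 · 3 · 11.
In a cyclic group of order 66, there are φ(d) elements of order d for each divisor d of 66, and zero for non-divisors.
66 = 2 · 3 · 11 divides 66, and φ(66) = 20.

20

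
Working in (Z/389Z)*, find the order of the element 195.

388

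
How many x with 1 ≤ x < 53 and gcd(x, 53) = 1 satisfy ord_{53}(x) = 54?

φ(53) = 53 − 1 = 52 = 2^2 · 13.
In a cyclic group of order 52, there are φ(d) elements of order d for each divisor d of 52, and zero for non-divisors.
Since 54 ∤ 52, the count is 0.

0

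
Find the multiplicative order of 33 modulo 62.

5

The order of 33 must divide φ(62) = φ(2)·φ(31) = 1·30 = 30 = 2 · 3 · 5.
Divisors of 30: 1, 2, 3, 5, 6, 10, 15, 30.
Test each divisor d:
33^1 ≡ 33 (mod 62)
33^2 ≡ 35 (mod 62)
33^3 ≡ 39 (mod 62)
33^5 ≡ 1 (mod 62) ✓
Therefore the multiplicative order of 33 modulo 62 is 5.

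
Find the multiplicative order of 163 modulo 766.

382

Since 163 ∈ (Z/766Z)^×, its order divides φ(766) = φ(2)·φ(383) = 1·382 = 382 = 2 · 191.
Divisors of 382: 1, 2, 191, 382.
Check 163^d mod 766 for each divisor in increasing order:
163^1 ≡ 163 (mod 766)
163^2 ≡ 525 (mod 766)
163^191 ≡ 765 (mod 766)
163^382 ≡ 1 (mod 766) ✓
So ord_766(163) = 382.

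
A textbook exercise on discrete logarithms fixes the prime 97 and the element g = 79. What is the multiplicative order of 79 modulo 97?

16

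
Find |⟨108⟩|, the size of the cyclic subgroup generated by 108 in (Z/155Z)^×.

20

By Lagrange's theorem, ord_155(108) divides φ(155) = φ(5·31) = (5−1)·(31−1) = 4·30 = 120 = 2^3 · 3 · 5.
Divisors of 120: 1, 2, 3, 4, 5, 6, 8, 10, 12, 15, 20, 24, 30, 40, 60, 120.
Compute 108^d (mod 155) for the divisors d until we hit 1:
108^1 ≡ 108
108^2 ≡ 39
108^3 ≡ 27
108^4 ≡ 126
108^5 ≡ 123
108^6 ≡ 109
108^8 ≡ 66
108^10 ≡ 94
108^12 ≡ 101
108^15 ≡ 92
108^20 ≡ 1
So ord_155(108) = 20.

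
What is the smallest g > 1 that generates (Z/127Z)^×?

3

φ(127) = 127 − 1 = 126 = 2 · 3^2 · 7.
Test candidates g = 2, 3, … against the prime factors q ∈ {2, 3, 7} of φ(127): g is a generator iff g^(126/q) ≢ 1 for every such q.
g = 2: 2^63 ≡ 1 — hits 1, so not a primitive root.
g = 3: 3^63 ≡ 126; 3^42 ≡ 107; 3^18 ≡ 4 — none is 1, so 3 is a primitive root.
Hence the least primitive root of 127 is 3.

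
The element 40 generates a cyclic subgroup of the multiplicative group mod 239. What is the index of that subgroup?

ord(40) | φ(239) = 239 − 1 = 238 = 2 · 7 · 17.
Divisors of 238: 1, 2, 7, 14, 17, 34, 119, 238.
Compute 40^d (mod 239) for the divisors d until we hit 1:
40^1 ≡ 40
40^2 ≡ 166
40^7 ≡ 132
40^14 ≡ 216
40^17 ≡ 1
Thus |⟨40⟩| = ord(40) = 17.
The index is φ(239) / ord(40) = 238 / 17 = 14.

14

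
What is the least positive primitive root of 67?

2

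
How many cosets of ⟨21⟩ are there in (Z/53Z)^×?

By Lagrange's theorem, ord_53(21) divides φ(53) = 53 − 1 = 52 = 2^2 · 13.
Divisors of 52: 1, 2, 4, 13, 26, 52.
Test each divisor d:
21^1 ≡ 21 (mod 53)
21^2 ≡ 17 (mod 53)
21^4 ≡ 24 (mod 53)
21^13 ≡ 23 (mod 53)
21^26 ≡ 52 (mod 53)
21^52 ≡ 1 (mod 53) ✓
Thus |⟨21⟩| = ord(21) = 52.
Index = |(Z/53Z)^×| / |⟨21⟩| = 52 / 52 = 1.

1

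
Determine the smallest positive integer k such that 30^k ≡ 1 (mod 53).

4

The order of 30 must divide φ(53) = 53 − 1 = 52 = 2^2 · 13.
Divisors of 52: 1, 2, 4, 13, 26, 52.
Check 30^d mod 53 for each divisor in increasing order:
30^1 ≡ 30 (mod 53)
30^2 ≡ 52 (mod 53)
30^4 ≡ 1 (mod 53) ✓
The smallest such exponent is 4, so the order of 30 is 4.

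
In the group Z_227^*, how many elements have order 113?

φ(227) = 227 − 1 = 226 = 2 · 113.
(Z/227Z)^× is cyclic (|G| = 226); a cyclic group of order m has exactly φ(d) elements of each order d | m, and none otherwise.
113 | 226, and φ(113) = 113 − 1 = 112.

112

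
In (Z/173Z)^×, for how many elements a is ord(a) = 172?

84

φ(173) = 173 − 1 = 172 = 2^2 · 43.
(Z/173Z)^× is cyclic (|G| = 172); a cyclic group of order m has exactly φ(d) elements of each order d | m, and none otherwise.
172 = 2^2 · 43 divides 172, and φ(172) = 84.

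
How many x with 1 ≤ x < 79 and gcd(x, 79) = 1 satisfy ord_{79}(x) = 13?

φ(79) = 79 − 1 = 78 = 2 · 3 · 13.
(Z/79Z)^× is cyclic (|G| = 78); a cyclic group of order m has exactly φ(d) elements of each order d | m, and none otherwise.
13 | 78, and φ(13) = 13 − 1 = 12.

12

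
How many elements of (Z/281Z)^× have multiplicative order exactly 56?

φ(281) = 281 − 1 = 280 = 2^3 · 5 · 7.
(Z/281Z)^× is cyclic (|G| = 280); a cyclic group of order m has exactly φ(d) elements of each order d | m, and none otherwise.
56 = 2^3 · 7 divides 280, and φ(56) = 24.

24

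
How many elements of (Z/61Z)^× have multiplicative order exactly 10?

4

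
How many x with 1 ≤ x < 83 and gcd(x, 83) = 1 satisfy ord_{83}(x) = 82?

40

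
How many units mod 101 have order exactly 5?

φ(101) = 101 − 1 = 100 = 2^2 · 5^2.
(Z/101Z)^× is cyclic (|G| = 100); a cyclic group of order m has exactly φ(d) elements of each order d | m, and none otherwise.
5 | 100, and φ(5) = 5 − 1 = 4.

4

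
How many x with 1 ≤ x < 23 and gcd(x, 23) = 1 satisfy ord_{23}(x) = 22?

10

φ(23) = 23 − 1 = 22 = 2 · 11.
Since (Z/23Z)^× is cyclic of order 22, the number of elements of order d is φ(d) when d | 22 and 0 otherwise.
22 = 2 · 11 divides 22, and φ(22) = 10.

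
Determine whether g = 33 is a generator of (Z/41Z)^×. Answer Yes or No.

φ(41) = 41 − 1 = 40 = 2^3 · 5.
An element g generates (Z/41Z)^× iff g^(40/q) ≢ 1 (mod 41) for each prime q ∈ {2, 5}.
33^20 ≡ 1 (mod 41)  [q = 2: ≡ 1 ✗]
33^8 ≡ 16 (mod 41)  [q = 5: ≢ 1 ✓]
Since 33^20 ≡ 1, the order of 33 divides 20 < 40, so 33 is not a primitive root.

No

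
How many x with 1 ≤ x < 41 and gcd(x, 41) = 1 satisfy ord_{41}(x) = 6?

φ(41) = 41 − 1 = 40 = 2^3 · 5.
Since (Z/41Z)^× is cyclic of order 40, the number of elements of order d is φ(d) when d | 40 and 0 otherwise.
Since 6 ∤ 40, the count is 0.

0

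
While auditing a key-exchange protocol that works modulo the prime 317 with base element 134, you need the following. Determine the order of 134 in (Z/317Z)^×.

ord(134) | φ(317) = 317 − 1 = 316 = 2^2 · 79.
Divisors of 316: 1, 2, 4, 79, 158, 316.
Compute 134^d (mod 317) for the divisors d until we hit 1:
134^1 ≡ 134 (mod 317)
134^2 ≡ 204 (mod 317)
134^4 ≡ 89 (mod 317)
134^79 ≡ 203 (mod 317)
134^158 ≡ 316 (mod 317)
134^316 ≡ 1 (mod 317) ✓
The smallest such exponent is 316, so the order of 134 is 316.

316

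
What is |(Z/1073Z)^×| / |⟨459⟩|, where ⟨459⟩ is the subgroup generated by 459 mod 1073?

ord(459) | φ(1073) = φ(29·37) = (29−1)·(37−1) = 28·36 = 1008 = 2^4 · 3^2 · 7.
Divisors of 1008: 1, 2, 3, 4, 6, 7, 8, 9, 12, 14, 16, 18, 21, 24, 28, 36, 42, 48, 56, 63, 72, 84, 112, 126, 144, 168, 252, 336, 504, 1008.
Check 459^d mod 1073 for each divisor in increasing order:
459^1 ≡ 459
459^2 ≡ 373
459^3 ≡ 600
459^4 ≡ 712
459^6 ≡ 545
459^7 ≡ 146
459^8 ≡ 488
459^9 ≡ 808
459^12 ≡ 877
459^14 ≡ 929
459^16 ≡ 1011
459^18 ≡ 480
459^21 ≡ 436
459^24 ≡ 861
459^28 ≡ 349
459^36 ≡ 778
459^42 ≡ 175
459^48 ≡ 951
459^56 ≡ 552
459^63 ≡ 117
459^72 ≡ 112
459^84 ≡ 581
459^112 ≡ 1045
459^126 ≡ 813
459^144 ≡ 741
459^168 ≡ 639
459^252 ≡ 1
So ord_1073(459) = 252, hence |⟨459⟩| = 252.
Index = |(Z/1073Z)^×| / |⟨459⟩| = 1008 / 252 = 4.

4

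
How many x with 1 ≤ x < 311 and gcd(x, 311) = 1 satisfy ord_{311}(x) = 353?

φ(311) = 311 − 1 = 310 = 2 · 5 · 31.
Since (Z/311Z)^× is cyclic of order 310, the number of elements of order d is φ(d) when d | 310 and 0 otherwise.
353 does not divide 310, so no element of (Z/311Z)^× has order 353.

0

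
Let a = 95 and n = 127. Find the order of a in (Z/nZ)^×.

14

Since 95 ∈ (Z/127Z)^×, its order divides φ(127) = 127 − 1 = 126 = 2 · 3^2 · 7.
Divisors of 126: 1, 2, 3, 6, 7, 9, 14, 18, 21, 42, 63, 126.
Evaluate successive powers at the divisors of 126:
95^1 ≡ 95
95^2 ≡ 8
95^3 ≡ 125
95^6 ≡ 4
95^7 ≡ 126
95^9 ≡ 119
95^14 ≡ 1
So ord_127(95) = 14.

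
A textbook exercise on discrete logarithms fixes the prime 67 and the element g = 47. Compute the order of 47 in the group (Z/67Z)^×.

33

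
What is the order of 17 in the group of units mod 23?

Since 17 ∈ (Z/23Z)^×, its order divides φ(23) = 23 − 1 = 22 = 2 · 11.
Divisors of 22: 1, 2, 11, 22.
Compute 17^d (mod 23) for the divisors d until we hit 1:
17^1 ≡ 17 (mod 23)
17^2 ≡ 13 (mod 23)
17^11 ≡ 22 (mod 23)
17^22 ≡ 1 (mod 23) ✓
Therefore the multiplicative order of 17 modulo 23 is 22.

22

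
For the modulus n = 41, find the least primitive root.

φ(41) = 41 − 1 = 40 = 2^3 · 5.
g is a primitive root iff g^(40/q) ≢ 1 (mod 41) for each prime q ∈ {2, 5}.
g = 2: 2^20 ≡ 1 — hits 1, so not a primitive root.
g = 3: 3^20 ≡ 40; 3^8 ≡ 1 — hits 1, so not a primitive root.
g = 4: 4^20 ≡ 1 — hits 1, so not a primitive root.
g = 5: 5^20 ≡ 1 — hits 1, so not a primitive root.
g = 6: 6^20 ≡ 40; 6^8 ≡ 10 — none is 1, so 6 is a primitive root.
The smallest primitive root modulo 41 is 6.

6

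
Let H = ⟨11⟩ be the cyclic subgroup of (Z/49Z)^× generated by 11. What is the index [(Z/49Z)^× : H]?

Since 11 ∈ (Z/49Z)^×, its order divides φ(49) = φ(7^2) = 7·(7−1) = 42 = 2 · 3 · 7.
Divisors of 42: 1, 2, 3, 6, 7, 14, 21, 42.
Test each divisor d:
11^1 ≡ 11 (mod 49)
11^2 ≡ 23 (mod 49)
11^3 ≡ 8 (mod 49)
11^6 ≡ 15 (mod 49)
11^7 ≡ 18 (mod 49)
11^14 ≡ 30 (mod 49)
11^21 ≡ 1 (mod 49) ✓
So ord_49(11) = 21, hence |⟨11⟩| = 21.
The index is φ(49) / ord(11) = 42 / 21 = 2.

2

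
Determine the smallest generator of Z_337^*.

10

φ(337) = 337 − 1 = 336 = 2^4 · 3 · 7.
Test candidates g = 2, 3, … against the prime factors q ∈ {2, 3, 7} of φ(337): g is a generator iff g^(336/q) ≢ 1 for every such q.
g = 2: 2^168 ≡ 1 — hits 1, so not a primitive root.
g = 3: 3^168 ≡ 1 — hits 1, so not a primitive root.
g = 4: 4^168 ≡ 1 — hits 1, so not a primitive root.
g = 5: 5^168 ≡ 336; 5^112 ≡ 1 — hits 1, so not a primitive root.
g = 6: 6^168 ≡ 1 — hits 1, so not a primitive root.
g = 7: 7^168 ≡ 1 — hits 1, so not a primitive root.
g = 8: 8^168 ≡ 1 — hits 1, so not a primitive root.
g = 9: 9^168 ≡ 1 — hits 1, so not a primitive root.
g = 10: 10^168 ≡ 336; 10^112 ≡ 128; 10^48 ≡ 175 — none is 1, so 10 is a primitive root.
The smallest primitive root modulo 337 is 10.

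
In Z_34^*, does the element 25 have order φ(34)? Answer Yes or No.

No

φ(34) = φ(2)·φ(17) = 1·16 = 16 = 2^4.
Test 25^(16/q) mod 34 for each prime factor q of 16:
25^8 ≡ 1 (mod 34)  [q = 2: ≡ 1 ✗]
The check at q = 2 fails, so 25 generates a proper subgroup.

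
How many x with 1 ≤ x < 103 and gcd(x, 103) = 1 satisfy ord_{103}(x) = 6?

2

φ(103) = 103 − 1 = 102 = 2 · 3 · 17.
Since (Z/103Z)^× is cyclic of order 102, the number of elements of order d is φ(d) when d | 102 and 0 otherwise.
6 = 2 · 3 divides 102, and φ(6) = 2.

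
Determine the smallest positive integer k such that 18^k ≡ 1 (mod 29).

The order of 18 must divide φ(29) = 29 − 1 = 28 = 2^2 · 7.
Divisors of 28: 1, 2, 4, 7, 14, 28.
Check 18^d mod 29 for each divisor in increasing order:
18^1 ≡ 18 (mod 29)
18^2 ≡ 5 (mod 29)
18^4 ≡ 25 (mod 29)
18^7 ≡ 17 (mod 29)
18^14 ≡ 28 (mod 29)
18^28 ≡ 1 (mod 29) ✓
Hence ord(18) = 28.

28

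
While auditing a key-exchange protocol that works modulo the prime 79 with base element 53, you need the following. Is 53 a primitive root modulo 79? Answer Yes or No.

Yes

φ(79) = 79 − 1 = 78 = 2 · 3 · 13.
An element g generates (Z/79Z)^× iff g^(78/q) ≢ 1 (mod 79) for each prime q ∈ {2, 3, 13}.
53^39 ≡ 78 (mod 79)  [q = 2: ≢ 1 ✓]
53^26 ≡ 55 (mod 79)  [q = 3: ≢ 1 ✓]
53^6 ≡ 22 (mod 79)  [q = 13: ≢ 1 ✓]
None equal 1, so ord_79(53) = 78: 53 is a primitive root.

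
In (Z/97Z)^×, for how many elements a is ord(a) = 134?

0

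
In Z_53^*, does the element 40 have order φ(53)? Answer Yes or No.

No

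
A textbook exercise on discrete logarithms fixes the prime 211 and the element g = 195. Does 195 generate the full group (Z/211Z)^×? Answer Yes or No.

φ(211) = 211 − 1 = 210 = 2 · 3 · 5 · 7.
195 is a primitive root mod 211 iff 195^(φ(211)/q) ≢ 1 for every prime q | φ(211), i.e. q ∈ {2, 3, 5, 7}.
195^105 ≡ 210 (mod 211)  [q = 2: ≢ 1 ✓]
195^70 ≡ 196 (mod 211)  [q = 3: ≢ 1 ✓]
195^42 ≡ 71 (mod 211)  [q = 5: ≢ 1 ✓]
195^30 ≡ 148 (mod 211)  [q = 7: ≢ 1 ✓]
All checks pass, so 195 has order 210 and is a primitive root modulo 211.

Yes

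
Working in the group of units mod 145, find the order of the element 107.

28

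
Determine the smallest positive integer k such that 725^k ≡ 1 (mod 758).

126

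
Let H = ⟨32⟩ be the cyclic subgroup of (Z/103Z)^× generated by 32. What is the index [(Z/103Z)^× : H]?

2

ord(32) | φ(103) = 103 − 1 = 102 = 2 · 3 · 17.
Divisors of 102: 1, 2, 3, 6, 17, 34, 51, 102.
Evaluate successive powers at the divisors of 102:
32^1 ≡ 32
32^2 ≡ 97
32^3 ≡ 14
32^6 ≡ 93
32^17 ≡ 46
32^34 ≡ 56
32^51 ≡ 1
Thus |⟨32⟩| = ord(32) = 51.
Index = |(Z/103Z)^×| / |⟨32⟩| = 102 / 51 = 2.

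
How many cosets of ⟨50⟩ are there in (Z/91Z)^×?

6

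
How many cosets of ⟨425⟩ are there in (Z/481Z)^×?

The order of 425 must divide φ(481) = φ(13·37) = (13−1)·(37−1) = 12·36 = 432 = 2^4 · 3^3.
Divisors of 432: 1, 2, 3, 4, 6, 8, 9, 12, 16, 18, 24, 27, 36, 48, 54, 72, 108, 144, 216, 432.
Check 425^d mod 481 for each divisor in increasing order:
425^1 ≡ 425
425^2 ≡ 250
425^3 ≡ 430
425^4 ≡ 451
425^6 ≡ 196
425^8 ≡ 419
425^9 ≡ 105
425^12 ≡ 417
425^16 ≡ 477
425^18 ≡ 443
425^24 ≡ 248
425^27 ≡ 339
425^36 ≡ 1
So ord_481(425) = 36, hence |⟨425⟩| = 36.
The index is φ(481) / ord(425) = 432 / 36 = 12.

12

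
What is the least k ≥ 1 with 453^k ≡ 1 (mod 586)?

By Lagrange's theorem, ord_586(453) divides φ(586) = φ(2)·φ(293) = 1·292 = 292 = 2^2 · 73.
Divisors of 292: 1, 2, 4, 73, 146, 292.
Compute 453^d (mod 586) for the divisors d until we hit 1:
453^1 ≡ 453
453^2 ≡ 109
453^4 ≡ 161
453^73 ≡ 585
453^146 ≡ 1
The smallest such exponent is 146, so the order of 453 is 146.

146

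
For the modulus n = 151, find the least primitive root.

φ(151) = 151 − 1 = 150 = 2 · 3 · 5^2.
Test candidates g = 2, 3, … against the prime factors q ∈ {2, 3, 5} of φ(151): g is a generator iff g^(150/q) ≢ 1 for every such q.
g = 2: 2^75 ≡ 1 — hits 1, so not a primitive root.
g = 3: 3^75 ≡ 150; 3^50 ≡ 1 — hits 1, so not a primitive root.
g = 4: 4^75 ≡ 1 — hits 1, so not a primitive root.
g = 5: 5^75 ≡ 1 — hits 1, so not a primitive root.
g = 6: 6^75 ≡ 150; 6^50 ≡ 32; 6^30 ≡ 59 — none is 1, so 6 is a primitive root.
Hence the least primitive root of 151 is 6.

6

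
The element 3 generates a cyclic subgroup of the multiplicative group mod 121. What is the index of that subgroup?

22

The order of 3 must divide φ(121) = φ(11^2) = 11·(11−1) = 110 = 2 · 5 · 11.
Divisors of 110: 1, 2, 5, 10, 11, 22, 55, 110.
Check 3^d mod 121 for each divisor in increasing order:
3^1 ≡ 3 (mod 121)
3^2 ≡ 9 (mod 121)
3^5 ≡ 1 (mod 121) ✓
So ord_121(3) = 5, hence |⟨3⟩| = 5.
[(Z/121Z)^× : ⟨3⟩] = 110/5 = 22.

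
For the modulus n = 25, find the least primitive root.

2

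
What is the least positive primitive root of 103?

φ(103) = 103 − 1 = 102 = 2 · 3 · 17.
Test candidates g = 2, 3, … against the prime factors q ∈ {2, 3, 17} of φ(103): g is a generator iff g^(102/q) ≢ 1 for every such q.
g = 2: 2^51 ≡ 1 — hits 1, so not a primitive root.
g = 3: 3^51 ≡ 102; 3^34 ≡ 1 — hits 1, so not a primitive root.
g = 4: 4^51 ≡ 1 — hits 1, so not a primitive root.
g = 5: 5^51 ≡ 102; 5^34 ≡ 56; 5^6 ≡ 72 — none is 1, so 5 is a primitive root.
So 5 is the smallest generator of (Z/103Z)^×.

5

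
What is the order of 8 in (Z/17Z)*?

8

The order of 8 must divide φ(17) = 17 − 1 = 16 = 2^4.
Divisors of 16: 1, 2, 4, 8, 16.
Evaluate successive powers at the divisors of 16:
8^1 ≡ 8 (mod 17)
8^2 ≡ 13 (mod 17)
8^4 ≡ 16 (mod 17)
8^8 ≡ 1 (mod 17) ✓
Hence ord(8) = 8.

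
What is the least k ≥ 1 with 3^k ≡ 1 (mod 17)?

16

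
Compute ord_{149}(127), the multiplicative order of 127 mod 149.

37

By Lagrange's theorem, ord_149(127) divides φ(149) = 149 − 1 = 148 = 2^2 · 37.
Divisors of 148: 1, 2, 4, 37, 74, 148.
Check 127^d mod 149 for each divisor in increasing order:
127^1 ≡ 127
127^2 ≡ 37
127^4 ≡ 28
127^37 ≡ 1
The smallest such exponent is 37, so the order of 127 is 37.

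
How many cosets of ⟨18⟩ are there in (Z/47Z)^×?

2

ord(18) | φ(47) = 47 − 1 = 46 = 2 · 23.
Divisors of 46: 1, 2, 23, 46.
Compute 18^d (mod 47) for the divisors d until we hit 1:
18^1 ≡ 18 (mod 47)
18^2 ≡ 42 (mod 47)
18^23 ≡ 1 (mod 47) ✓
So ord_47(18) = 23, hence |⟨18⟩| = 23.
The index is φ(47) / ord(18) = 46 / 23 = 2.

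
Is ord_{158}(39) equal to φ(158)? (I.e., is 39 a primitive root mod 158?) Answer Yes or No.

φ(158) = φ(2)·φ(79) = 1·78 = 78 = 2 · 3 · 13.
Test 39^(78/q) mod 158 for each prime factor q of 78:
39^39 ≡ 157 (mod 158)  [q = 2: ≢ 1 ✓]
39^26 ≡ 55 (mod 158)  [q = 3: ≢ 1 ✓]
39^6 ≡ 21 (mod 158)  [q = 13: ≢ 1 ✓]
None equal 1, so ord_158(39) = 78: 39 is a primitive root.

Yes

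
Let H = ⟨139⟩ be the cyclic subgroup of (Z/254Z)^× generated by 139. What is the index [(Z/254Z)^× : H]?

1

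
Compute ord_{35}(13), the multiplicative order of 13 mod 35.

4

By Lagrange's theorem, ord_35(13) divides φ(35) = φ(5·7) = (5−1)·(7−1) = 4·6 = 24 = 2^3 · 3.
Divisors of 24: 1, 2, 3, 4, 6, 8, 12, 24.
Test each divisor d:
13^1 ≡ 13 (mod 35)
13^2 ≡ 29 (mod 35)
13^3 ≡ 27 (mod 35)
13^4 ≡ 1 (mod 35) ✓
Hence ord(13) = 4.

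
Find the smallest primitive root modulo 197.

φ(197) = 197 − 1 = 196 = 2^2 · 7^2.
Test candidates g = 2, 3, … against the prime factors q ∈ {2, 7} of φ(197): g is a generator iff g^(196/q) ≢ 1 for every such q.
g = 2: 2^98 ≡ 196; 2^28 ≡ 104 — none is 1, so 2 is a primitive root.
Hence the least primitive root of 197 is 2.

2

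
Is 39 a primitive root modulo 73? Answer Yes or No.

Yes

φ(73) = 73 − 1 = 72 = 2^3 · 3^2.
39 is a primitive root mod 73 iff 39^(φ(73)/q) ≢ 1 for every prime q | φ(73), i.e. q ∈ {2, 3}.
39^36 ≡ 72 (mod 73)  [q = 2: ≢ 1 ✓]
39^24 ≡ 64 (mod 73)  [q = 3: ≢ 1 ✓]
None equal 1, so ord_73(39) = 72: 39 is a primitive root.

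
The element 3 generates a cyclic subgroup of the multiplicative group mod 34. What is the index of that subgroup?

1

The order of 3 must divide φ(34) = φ(2)·φ(17) = 1·16 = 16 = 2^4.
Divisors of 16: 1, 2, 4, 8, 16.
Evaluate successive powers at the divisors of 16:
3^1 ≡ 3
3^2 ≡ 9
3^4 ≡ 13
3^8 ≡ 33
3^16 ≡ 1
So ord_34(3) = 16, hence |⟨3⟩| = 16.
Index = |(Z/34Z)^×| / |⟨3⟩| = 16 / 16 = 1.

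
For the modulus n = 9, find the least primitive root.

φ(9) = φ(3^2) = 3·(3−1) = 6 = 2 · 3.
g is a primitive root iff g^(6/q) ≢ 1 (mod 9) for each prime q ∈ {2, 3}.
g = 2: 2^3 ≡ 8; 2^2 ≡ 4 — none is 1, so 2 is a primitive root.
Hence the least primitive root of 9 is 2.

2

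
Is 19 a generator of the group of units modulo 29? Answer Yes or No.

Yes

φ(29) = 29 − 1 = 28 = 2^2 · 7.
19 is a primitive root mod 29 iff 19^(φ(29)/q) ≢ 1 for every prime q | φ(29), i.e. q ∈ {2, 7}.
19^14 ≡ 28 (mod 29)  [q = 2: ≢ 1 ✓]
19^4 ≡ 24 (mod 29)  [q = 7: ≢ 1 ✓]
Every test exponent gives a nontrivial residue, hence 19 generates the full group.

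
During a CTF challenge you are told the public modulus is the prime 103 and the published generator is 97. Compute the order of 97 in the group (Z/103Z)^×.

51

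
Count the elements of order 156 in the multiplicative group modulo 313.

48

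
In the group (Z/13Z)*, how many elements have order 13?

0

φ(13) = 13 − 1 = 12 = 2^2 · 3.
In a cyclic group of order 12, there are φ(d) elements of order d for each divisor d of 12, and zero for non-divisors.
13 does not divide 12, so no element of (Z/13Z)^× has order 13.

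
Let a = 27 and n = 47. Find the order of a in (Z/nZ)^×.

By Lagrange's theorem, ord_47(27) divides φ(47) = 47 − 1 = 46 = 2 · 23.
Divisors of 46: 1, 2, 23, 46.
Evaluate successive powers at the divisors of 46:
27^1 ≡ 27 (mod 47)
27^2 ≡ 24 (mod 47)
27^23 ≡ 1 (mod 47) ✓
The smallest such exponent is 23, so the order of 27 is 23.

23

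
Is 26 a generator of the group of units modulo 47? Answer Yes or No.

Yes

φ(47) = 47 − 1 = 46 = 2 · 23.
26 is a primitive root mod 47 iff 26^(φ(47)/q) ≢ 1 for every prime q | φ(47), i.e. q ∈ {2, 23}.
26^23 ≡ 46 (mod 47)  [q = 2: ≢ 1 ✓]
26^2 ≡ 18 (mod 47)  [q = 23: ≢ 1 ✓]
All checks pass, so 26 has order 46 and is a primitive root modulo 47.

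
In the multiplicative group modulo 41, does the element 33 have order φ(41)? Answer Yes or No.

No

φ(41) = 41 − 1 = 40 = 2^3 · 5.
Test 33^(40/q) mod 41 for each prime factor q of 40:
33^20 ≡ 1 (mod 41)  [q = 2: ≡ 1 ✗]
33^8 ≡ 16 (mod 41)  [q = 5: ≢ 1 ✓]
Since 33^20 ≡ 1, the order of 33 divides 20 < 40, so 33 is not a primitive root.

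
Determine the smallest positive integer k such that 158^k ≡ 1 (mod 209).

By Lagrange's theorem, ord_209(158) divides φ(209) = φ(11·19) = (11−1)·(19−1) = 10·18 = 180 = 2^2 · 3^2 · 5.
Divisors of 180: 1, 2, 3, 4, 5, 6, 9, 10, 12, 15, 18, 20, 30, 36, 45, 60, 90, 180.
Test each divisor d:
158^1 ≡ 158
158^2 ≡ 93
158^3 ≡ 64
158^4 ≡ 80
158^5 ≡ 100
158^6 ≡ 125
158^9 ≡ 58
158^10 ≡ 177
158^12 ≡ 159
158^15 ≡ 144
158^18 ≡ 20
158^20 ≡ 188
158^30 ≡ 45
158^36 ≡ 191
158^45 ≡ 1
Hence ord(158) = 45.

45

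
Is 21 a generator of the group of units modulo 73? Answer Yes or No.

No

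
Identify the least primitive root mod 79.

φ(79) = 79 − 1 = 78 = 2 · 3 · 13.
Test candidates g = 2, 3, … against the prime factors q ∈ {2, 3, 13} of φ(79): g is a generator iff g^(78/q) ≢ 1 for every such q.
g = 2: 2^39 ≡ 1 — hits 1, so not a primitive root.
g = 3: 3^39 ≡ 78; 3^26 ≡ 23; 3^6 ≡ 18 — none is 1, so 3 is a primitive root.
So 3 is the smallest generator of (Z/79Z)^×.

3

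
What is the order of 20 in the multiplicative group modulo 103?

102

ord(20) | φ(103) = 103 − 1 = 102 = 2 · 3 · 17.
Divisors of 102: 1, 2, 3, 6, 17, 34, 51, 102.
Check 20^d mod 103 for each divisor in increasing order:
20^1 ≡ 20 (mod 103)
20^2 ≡ 91 (mod 103)
20^3 ≡ 69 (mod 103)
20^6 ≡ 23 (mod 103)
20^17 ≡ 47 (mod 103)
20^34 ≡ 46 (mod 103)
20^51 ≡ 102 (mod 103)
20^102 ≡ 1 (mod 103) ✓
Therefore the multiplicative order of 20 modulo 103 is 102.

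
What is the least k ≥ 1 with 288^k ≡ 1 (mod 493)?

28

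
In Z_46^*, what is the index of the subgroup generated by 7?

By Lagrange's theorem, ord_46(7) divides φ(46) = φ(2)·φ(23) = 1·22 = 22 = 2 · 11.
Divisors of 22: 1, 2, 11, 22.
Evaluate successive powers at the divisors of 22:
7^1 ≡ 7
7^2 ≡ 3
7^11 ≡ 45
7^22 ≡ 1
The order of 7 is 22, so the subgroup it generates has 22 elements.
Index = |(Z/46Z)^×| / |⟨7⟩| = 22 / 22 = 1.

1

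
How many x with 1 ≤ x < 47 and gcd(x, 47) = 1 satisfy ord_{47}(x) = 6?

φ(47) = 47 − 1 = 46 = 2 · 23.
In a cyclic group of order 46, there are φ(d) elements of order d for each divisor d of 46, and zero for non-divisors.
6 does not divide 46, so no element of (Z/47Z)^× has order 6.

0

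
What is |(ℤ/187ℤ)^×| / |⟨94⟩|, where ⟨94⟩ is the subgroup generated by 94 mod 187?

4

By Lagrange's theorem, ord_187(94) divides φ(187) = φ(11·17) = (11−1)·(17−1) = 10·16 = 160 = 2^5 · 5.
Divisors of 160: 1, 2, 4, 5, 8, 10, 16, 20, 32, 40, 80, 160.
Compute 94^d (mod 187) for the divisors d until we hit 1:
94^1 ≡ 94 (mod 187)
94^2 ≡ 47 (mod 187)
94^4 ≡ 152 (mod 187)
94^5 ≡ 76 (mod 187)
94^8 ≡ 103 (mod 187)
94^10 ≡ 166 (mod 187)
94^16 ≡ 137 (mod 187)
94^20 ≡ 67 (mod 187)
94^32 ≡ 69 (mod 187)
94^40 ≡ 1 (mod 187) ✓
Thus |⟨94⟩| = ord(94) = 40.
[(Z/187Z)^× : ⟨94⟩] = 160/40 = 4.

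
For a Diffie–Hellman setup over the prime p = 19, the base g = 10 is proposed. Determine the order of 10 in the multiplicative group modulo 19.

18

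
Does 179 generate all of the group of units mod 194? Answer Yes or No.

φ(194) = φ(2)·φ(97) = 1·96 = 96 = 2^5 · 3.
179 is a primitive root mod 194 iff 179^(φ(194)/q) ≢ 1 for every prime q | φ(194), i.e. q ∈ {2, 3}.
179^48 ≡ 193 (mod 194)  [q = 2: ≢ 1 ✓]
179^32 ≡ 61 (mod 194)  [q = 3: ≢ 1 ✓]
All checks pass, so 179 has order 96 and is a primitive root modulo 194.

Yes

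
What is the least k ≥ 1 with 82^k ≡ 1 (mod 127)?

By Lagrange's theorem, ord_127(82) divides φ(127) = 127 − 1 = 126 = 2 · 3^2 · 7.
Divisors of 126: 1, 2, 3, 6, 7, 9, 14, 18, 21, 42, 63, 126.
Check 82^d mod 127 for each divisor in increasing order:
82^1 ≡ 82 (mod 127)
82^2 ≡ 120 (mod 127)
82^3 ≡ 61 (mod 127)
82^6 ≡ 38 (mod 127)
82^7 ≡ 68 (mod 127)
82^9 ≡ 32 (mod 127)
82^14 ≡ 52 (mod 127)
82^18 ≡ 8 (mod 127)
82^21 ≡ 107 (mod 127)
82^42 ≡ 19 (mod 127)
82^63 ≡ 1 (mod 127) ✓
The smallest such exponent is 63, so the order of 82 is 63.

63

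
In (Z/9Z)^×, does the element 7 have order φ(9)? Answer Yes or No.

No

φ(9) = φ(3^2) = 3·(3−1) = 6 = 2 · 3.
An element g generates (Z/9Z)^× iff g^(6/q) ≢ 1 (mod 9) for each prime q ∈ {2, 3}.
7^3 ≡ 1 (mod 9)  [q = 2: ≡ 1 ✗]
7^2 ≡ 4 (mod 9)  [q = 3: ≢ 1 ✓]
Since 7^3 ≡ 1, the order of 7 divides 3 < 6, so 7 is not a primitive root.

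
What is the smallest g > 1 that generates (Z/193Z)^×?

5

φ(193) = 193 − 1 = 192 = 2^6 · 3.
g is a primitive root iff g^(192/q) ≢ 1 (mod 193) for each prime q ∈ {2, 3}.
g = 2: 2^96 ≡ 1 — hits 1, so not a primitive root.
g = 3: 3^96 ≡ 1 — hits 1, so not a primitive root.
g = 4: 4^96 ≡ 1 — hits 1, so not a primitive root.
g = 5: 5^96 ≡ 192; 5^64 ≡ 84 — none is 1, so 5 is a primitive root.
So 5 is the smallest generator of (Z/193Z)^×.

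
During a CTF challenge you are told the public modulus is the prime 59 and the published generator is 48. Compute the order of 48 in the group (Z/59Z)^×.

29

The order of 48 must divide φ(59) = 59 − 1 = 58 = 2 · 29.
Divisors of 58: 1, 2, 29, 58.
Check 48^d mod 59 for each divisor in increasing order:
48^1 ≡ 48 (mod 59)
48^2 ≡ 3 (mod 59)
48^29 ≡ 1 (mod 59) ✓
Therefore the multiplicative order of 48 modulo 59 is 29.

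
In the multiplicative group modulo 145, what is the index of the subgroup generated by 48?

4

By Lagrange's theorem, ord_145(48) divides φ(145) = φ(5·29) = (5−1)·(29−1) = 4·28 = 112 = 2^4 · 7.
Divisors of 112: 1, 2, 4, 7, 8, 14, 16, 28, 56, 112.
Compute 48^d (mod 145) for the divisors d until we hit 1:
48^1 ≡ 48
48^2 ≡ 129
48^4 ≡ 111
48^7 ≡ 12
48^8 ≡ 141
48^14 ≡ 144
48^16 ≡ 16
48^28 ≡ 1
So ord_145(48) = 28, hence |⟨48⟩| = 28.
[(Z/145Z)^× : ⟨48⟩] = 112/28 = 4.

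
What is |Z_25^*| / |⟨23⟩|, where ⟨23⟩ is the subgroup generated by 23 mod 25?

1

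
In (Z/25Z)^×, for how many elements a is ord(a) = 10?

4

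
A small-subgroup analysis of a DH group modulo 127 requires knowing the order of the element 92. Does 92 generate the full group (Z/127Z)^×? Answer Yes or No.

φ(127) = 127 − 1 = 126 = 2 · 3^2 · 7.
Test 92^(126/q) mod 127 for each prime factor q of 126:
92^63 ≡ 126 (mod 127)  [q = 2: ≢ 1 ✓]
92^42 ≡ 107 (mod 127)  [q = 3: ≢ 1 ✓]
92^18 ≡ 32 (mod 127)  [q = 7: ≢ 1 ✓]
None equal 1, so ord_127(92) = 126: 92 is a primitive root.

Yes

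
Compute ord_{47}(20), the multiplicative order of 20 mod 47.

46

ord(20) | φ(47) = 47 − 1 = 46 = 2 · 23.
Divisors of 46: 1, 2, 23, 46.
Test each divisor d:
20^1 ≡ 20 (mod 47)
20^2 ≡ 24 (mod 47)
20^23 ≡ 46 (mod 47)
20^46 ≡ 1 (mod 47) ✓
Therefore the multiplicative order of 20 modulo 47 is 46.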